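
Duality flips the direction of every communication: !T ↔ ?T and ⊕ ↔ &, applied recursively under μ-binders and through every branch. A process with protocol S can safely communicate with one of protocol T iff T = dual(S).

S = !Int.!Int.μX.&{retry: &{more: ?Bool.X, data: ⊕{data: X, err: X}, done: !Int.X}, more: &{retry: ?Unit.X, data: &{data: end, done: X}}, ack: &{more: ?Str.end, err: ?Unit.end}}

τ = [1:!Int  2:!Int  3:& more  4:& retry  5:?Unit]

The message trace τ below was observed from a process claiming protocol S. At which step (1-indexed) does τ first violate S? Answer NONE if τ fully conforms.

NONE

[1] !Int  ✓  now at !Int.μX.…
[2] !Int  ✓  now at μX.…
[3] & more  ✓  now at &{retry: ?Unit.μX.…, data: &{data: end, done: μX.…}}
[4] & retry  ✓  now at ?Unit.μX.…
[5] ?Unit  ✓  now at μX.…
τ conforms to S (length 5)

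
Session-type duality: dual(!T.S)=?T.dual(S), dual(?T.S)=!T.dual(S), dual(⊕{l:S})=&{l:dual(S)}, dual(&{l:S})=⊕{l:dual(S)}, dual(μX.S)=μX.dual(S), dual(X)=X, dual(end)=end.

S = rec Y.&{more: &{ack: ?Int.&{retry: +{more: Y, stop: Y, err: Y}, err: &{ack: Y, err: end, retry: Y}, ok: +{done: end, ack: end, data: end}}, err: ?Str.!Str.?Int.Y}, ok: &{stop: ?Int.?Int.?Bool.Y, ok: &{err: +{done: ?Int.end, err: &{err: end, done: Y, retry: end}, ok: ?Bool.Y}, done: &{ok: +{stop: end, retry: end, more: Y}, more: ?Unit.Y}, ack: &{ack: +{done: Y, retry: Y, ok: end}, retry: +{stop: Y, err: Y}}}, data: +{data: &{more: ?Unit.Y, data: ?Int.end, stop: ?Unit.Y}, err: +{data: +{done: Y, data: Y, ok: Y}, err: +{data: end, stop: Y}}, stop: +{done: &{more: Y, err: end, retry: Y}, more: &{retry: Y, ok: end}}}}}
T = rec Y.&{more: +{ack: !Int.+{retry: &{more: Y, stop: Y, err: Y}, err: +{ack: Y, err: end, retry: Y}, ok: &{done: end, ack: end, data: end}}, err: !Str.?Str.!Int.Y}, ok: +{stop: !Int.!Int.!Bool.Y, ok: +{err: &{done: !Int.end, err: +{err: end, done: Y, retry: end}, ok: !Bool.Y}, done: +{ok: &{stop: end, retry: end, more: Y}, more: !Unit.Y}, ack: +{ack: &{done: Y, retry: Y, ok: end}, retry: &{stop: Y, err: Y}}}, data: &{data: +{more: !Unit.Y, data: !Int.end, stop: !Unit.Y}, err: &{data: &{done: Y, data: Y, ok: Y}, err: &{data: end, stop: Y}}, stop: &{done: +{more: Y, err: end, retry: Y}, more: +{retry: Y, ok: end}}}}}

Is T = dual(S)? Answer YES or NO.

rec Y vs rec Y  match (rec unchanged)
  &{more,ok} vs &{more,ok}  ✗ choice polarity not flipped — not dual

NO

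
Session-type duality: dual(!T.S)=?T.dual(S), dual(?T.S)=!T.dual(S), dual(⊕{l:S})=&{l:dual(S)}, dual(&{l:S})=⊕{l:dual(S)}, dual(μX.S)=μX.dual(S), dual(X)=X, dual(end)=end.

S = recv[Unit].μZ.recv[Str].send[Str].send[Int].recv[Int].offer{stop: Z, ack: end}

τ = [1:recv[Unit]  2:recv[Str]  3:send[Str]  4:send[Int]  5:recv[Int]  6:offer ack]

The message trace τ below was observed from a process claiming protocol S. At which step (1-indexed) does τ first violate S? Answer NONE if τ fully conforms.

NONE

[1] recv[Unit]  match  state: μZ.…
[2] recv[Str]  match  state: send[Str].send[Int].recv[Int].offer{stop: μZ.…, ack: end}
[3] send[Str]  match  state: send[Int].recv[Int].offer{stop: μZ.…, ack: end}
[4] send[Int]  match  state: recv[Int].offer{stop: μZ.…, ack: end}
[5] recv[Int]  match  state: offer{stop: μZ.…, ack: end}
[6] offer ack  match  state: end
τ conforms to S (length 6)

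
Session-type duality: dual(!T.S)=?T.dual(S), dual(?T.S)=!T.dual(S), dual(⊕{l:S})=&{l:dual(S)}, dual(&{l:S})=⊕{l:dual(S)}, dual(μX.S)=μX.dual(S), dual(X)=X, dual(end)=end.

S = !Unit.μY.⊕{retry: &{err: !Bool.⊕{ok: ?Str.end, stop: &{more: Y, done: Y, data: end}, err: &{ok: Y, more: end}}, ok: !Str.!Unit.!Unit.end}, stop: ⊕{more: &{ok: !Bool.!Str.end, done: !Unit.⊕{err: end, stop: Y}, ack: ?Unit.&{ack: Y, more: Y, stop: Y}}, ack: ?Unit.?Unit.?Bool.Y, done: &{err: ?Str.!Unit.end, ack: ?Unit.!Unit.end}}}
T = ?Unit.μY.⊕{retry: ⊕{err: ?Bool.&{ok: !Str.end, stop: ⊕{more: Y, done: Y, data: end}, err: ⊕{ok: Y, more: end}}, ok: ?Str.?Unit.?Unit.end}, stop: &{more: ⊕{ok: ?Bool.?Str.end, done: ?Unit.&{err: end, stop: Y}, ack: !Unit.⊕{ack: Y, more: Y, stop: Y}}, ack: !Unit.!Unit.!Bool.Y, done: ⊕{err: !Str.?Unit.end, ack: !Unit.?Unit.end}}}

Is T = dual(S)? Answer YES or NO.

NO

!Unit vs ?Unit  ✓
  μY vs μY  ✓ (μ self-dual)
    ⊕{retry,stop} vs ⊕{retry,stop}  ✗ choice polarity not flipped — not dual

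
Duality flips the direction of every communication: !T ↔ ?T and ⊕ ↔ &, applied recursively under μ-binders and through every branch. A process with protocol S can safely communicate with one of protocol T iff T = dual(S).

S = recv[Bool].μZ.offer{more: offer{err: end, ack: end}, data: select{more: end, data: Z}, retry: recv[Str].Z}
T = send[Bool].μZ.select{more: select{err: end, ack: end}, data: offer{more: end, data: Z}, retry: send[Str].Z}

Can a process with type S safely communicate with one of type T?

YES

recv[Bool] ‖ send[Bool]  match
  μZ ‖ μZ  match (rec unchanged)
    offer{more,data,retry} ‖ select{more,data,retry}  match same labels
      • more:
        offer{err,ack} ‖ select{err,ack}  match same labels
          • err:
            end ‖ end  match
          • ack:
            end ‖ end  match
      • data:
        select{more,data} ‖ offer{more,data}  match same labels
          • more:
            end ‖ end  match
          • data:
            Z ‖ Z  match
      • retry:
        recv[Str] ‖ send[Str]  match
          Z ‖ Z  match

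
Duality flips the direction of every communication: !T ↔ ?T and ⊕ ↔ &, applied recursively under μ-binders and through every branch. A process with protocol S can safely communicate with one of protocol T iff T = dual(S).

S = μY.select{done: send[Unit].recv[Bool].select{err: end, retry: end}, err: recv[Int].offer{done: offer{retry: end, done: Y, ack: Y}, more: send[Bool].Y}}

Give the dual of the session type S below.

μY.offer{done: recv[Unit].send[Bool].offer{err: end, retry: end}, err: send[Int].select{done: select{retry: end, done: Y, ack: Y}, more: recv[Bool].Y}}

μY = μY  (rec unchanged)
  select{done,err} = offer{done,err}  (⊕→&)
    case done:
      send[Unit] = recv[Unit]
        recv[Bool] = send[Bool]
          select{err,retry} = offer{err,retry}  (⊕→&)
            case err:
              dual(end) = end
            case retry:
              dual(end) = end
    case err:
      recv[Int] = send[Int]
        offer{done,more} = select{done,more}  (&→⊕)
          case done:
            offer{retry,done,ack} = select{retry,done,ack}  (&→⊕)
              case retry:
                dual(end) = end
              case done:
                dual(Y) = Y
              case ack:
                dual(Y) = Y
          case more:
            send[Bool] = recv[Bool]
              dual(Y) = Y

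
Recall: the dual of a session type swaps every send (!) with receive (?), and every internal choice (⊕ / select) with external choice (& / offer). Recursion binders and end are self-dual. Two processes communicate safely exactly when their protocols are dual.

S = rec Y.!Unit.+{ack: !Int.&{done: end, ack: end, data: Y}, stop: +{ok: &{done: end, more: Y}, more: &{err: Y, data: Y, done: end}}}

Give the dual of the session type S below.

rec Y.?Unit.&{ack: ?Int.+{done: end, ack: end, data: Y}, stop: &{ok: +{done: end, more: Y}, more: +{err: Y, data: Y, done: end}}}

rec Y → rec Y  (rec unchanged)
  !Unit → ?Unit
    +{ack,stop} → &{ack,stop}  (select→offer)
      • ack:
        !Int → ?Int
          &{done,ack,data} → +{done,ack,data}  (&→⊕)
            • done:
              end ↦ end
            • ack:
              end ↦ end
            • data:
              Y ↦ Y
      • stop:
        +{ok,more} → &{ok,more}  (select→offer)
          • ok:
            &{done,more} → +{done,more}  (&→⊕)
              • done:
                end ↦ end
              • more:
                Y ↦ Y
          • more:
            &{err,data,done} → +{err,data,done}  (&→⊕)
              • err:
                Y ↦ Y
              • data:
                Y ↦ Y
              • done:
                end ↦ end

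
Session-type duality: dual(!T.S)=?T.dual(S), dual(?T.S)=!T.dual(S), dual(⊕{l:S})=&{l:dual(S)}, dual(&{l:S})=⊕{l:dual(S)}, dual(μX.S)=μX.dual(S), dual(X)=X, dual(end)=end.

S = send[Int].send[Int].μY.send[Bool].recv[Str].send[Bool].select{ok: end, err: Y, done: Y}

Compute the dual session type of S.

send[Int] = recv[Int]
  send[Int] = recv[Int]
    μY = μY  (μ self-dual)
      send[Bool] = recv[Bool]
        recv[Str] = send[Str]
          send[Bool] = recv[Bool]
            select{ok,err,done} = offer{ok,err,done}  (internal→external)
              [ok]
                end ↦ end
              [err]
                Y ↦ Y
              [done]
                Y ↦ Y

recv[Int].recv[Int].μY.recv[Bool].send[Str].recv[Bool].offer{ok: end, err: Y, done: Y}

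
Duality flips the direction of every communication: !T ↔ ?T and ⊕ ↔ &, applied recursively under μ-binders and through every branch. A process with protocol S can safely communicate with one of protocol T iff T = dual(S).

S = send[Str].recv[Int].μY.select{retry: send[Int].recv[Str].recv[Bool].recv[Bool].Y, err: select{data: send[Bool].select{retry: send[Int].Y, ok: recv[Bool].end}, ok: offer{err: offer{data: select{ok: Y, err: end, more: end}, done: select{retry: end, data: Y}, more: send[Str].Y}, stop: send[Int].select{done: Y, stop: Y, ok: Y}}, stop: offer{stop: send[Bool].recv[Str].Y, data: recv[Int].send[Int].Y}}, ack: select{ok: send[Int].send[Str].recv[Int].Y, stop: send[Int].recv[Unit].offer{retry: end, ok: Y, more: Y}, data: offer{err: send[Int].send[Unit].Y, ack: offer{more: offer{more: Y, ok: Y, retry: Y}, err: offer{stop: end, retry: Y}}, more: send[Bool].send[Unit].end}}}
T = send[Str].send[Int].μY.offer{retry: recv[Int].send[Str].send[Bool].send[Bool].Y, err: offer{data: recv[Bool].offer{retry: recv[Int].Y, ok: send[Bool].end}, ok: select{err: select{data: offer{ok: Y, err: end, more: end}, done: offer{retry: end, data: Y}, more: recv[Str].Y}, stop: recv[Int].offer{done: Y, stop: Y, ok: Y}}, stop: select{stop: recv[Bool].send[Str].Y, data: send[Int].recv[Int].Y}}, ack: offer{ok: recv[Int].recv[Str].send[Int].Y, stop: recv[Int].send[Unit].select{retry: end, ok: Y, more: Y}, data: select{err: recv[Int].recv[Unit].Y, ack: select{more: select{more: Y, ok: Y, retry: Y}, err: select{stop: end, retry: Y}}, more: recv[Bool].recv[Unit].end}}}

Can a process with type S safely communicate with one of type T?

NO

send[Str] | send[Str]  ✗ same direction on both sides — not dual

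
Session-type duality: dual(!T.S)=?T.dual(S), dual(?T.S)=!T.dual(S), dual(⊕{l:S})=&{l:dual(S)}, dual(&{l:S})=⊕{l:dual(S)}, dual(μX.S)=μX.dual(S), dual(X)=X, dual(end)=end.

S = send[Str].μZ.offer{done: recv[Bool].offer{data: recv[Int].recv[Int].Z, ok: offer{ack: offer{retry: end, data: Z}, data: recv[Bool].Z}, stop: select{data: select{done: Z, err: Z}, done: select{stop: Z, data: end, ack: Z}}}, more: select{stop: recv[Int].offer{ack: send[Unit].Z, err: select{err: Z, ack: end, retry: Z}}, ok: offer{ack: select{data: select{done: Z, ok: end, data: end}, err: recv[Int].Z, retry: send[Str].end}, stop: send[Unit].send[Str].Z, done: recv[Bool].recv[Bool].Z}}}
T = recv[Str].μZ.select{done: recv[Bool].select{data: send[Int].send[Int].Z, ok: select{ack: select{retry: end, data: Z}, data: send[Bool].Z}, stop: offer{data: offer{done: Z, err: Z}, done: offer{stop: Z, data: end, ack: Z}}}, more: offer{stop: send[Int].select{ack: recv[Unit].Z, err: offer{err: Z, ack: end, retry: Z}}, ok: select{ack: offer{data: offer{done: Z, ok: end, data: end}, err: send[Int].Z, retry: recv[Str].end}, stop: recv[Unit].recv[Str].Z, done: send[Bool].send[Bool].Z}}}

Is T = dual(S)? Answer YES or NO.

send[Str] vs recv[Str]  ok
  μZ vs μZ  ok (rec unchanged)
    offer{done,more} vs select{done,more}  ok label sets agree
      [done]
        recv[Bool] vs recv[Bool]  ✗ same direction on both sides — not dual

NO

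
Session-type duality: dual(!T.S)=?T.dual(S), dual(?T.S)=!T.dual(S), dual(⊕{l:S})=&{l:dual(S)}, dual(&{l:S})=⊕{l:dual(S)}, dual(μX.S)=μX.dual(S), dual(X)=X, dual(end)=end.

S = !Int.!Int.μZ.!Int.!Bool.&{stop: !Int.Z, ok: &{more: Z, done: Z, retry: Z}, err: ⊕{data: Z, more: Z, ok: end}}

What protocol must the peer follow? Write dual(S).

?Int.?Int.μZ.?Int.?Bool.⊕{stop: ?Int.Z, ok: ⊕{more: Z, done: Z, retry: Z}, err: &{data: Z, more: Z, ok: end}}

!Int → ?Int
  !Int → ?Int
    μZ → μZ  (binder kept)
      !Int → ?Int
        !Bool → ?Bool
          &{stop,ok,err} → ⊕{stop,ok,err}  (external→internal)
            [stop]
              !Int → ?Int
                Z self-dual
            [ok]
              &{more,done,retry} → ⊕{more,done,retry}  (external→internal)
                [more]
                  Z self-dual
                [done]
                  Z self-dual
                [retry]
                  Z self-dual
            [err]
              ⊕{data,more,ok} → &{data,more,ok}  (⊕→&)
                [data]
                  Z self-dual
                [more]
                  Z self-dual
                [ok]
                  end self-dual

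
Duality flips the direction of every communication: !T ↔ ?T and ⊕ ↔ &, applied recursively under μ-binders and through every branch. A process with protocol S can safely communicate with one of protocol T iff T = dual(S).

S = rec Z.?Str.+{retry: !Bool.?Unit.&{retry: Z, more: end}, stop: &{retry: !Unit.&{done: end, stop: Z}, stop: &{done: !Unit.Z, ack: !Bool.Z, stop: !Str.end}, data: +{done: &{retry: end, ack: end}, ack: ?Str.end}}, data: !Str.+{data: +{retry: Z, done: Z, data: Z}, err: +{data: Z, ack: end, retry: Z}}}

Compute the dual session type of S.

rec Z.!Str.&{retry: ?Bool.!Unit.+{retry: Z, more: end}, stop: +{retry: ?Unit.+{done: end, stop: Z}, stop: +{done: ?Unit.Z, ack: ?Bool.Z, stop: ?Str.end}, data: &{done: +{retry: end, ack: end}, ack: !Str.end}}, data: ?Str.&{data: &{retry: Z, done: Z, data: Z}, err: &{data: Z, ack: end, retry: Z}}}

rec Z → rec Z  (μ self-dual)
  ?Str → !Str
    +{retry,stop,data} → &{retry,stop,data}  (internal→external)
      • retry:
        !Bool → ?Bool
          ?Unit → !Unit
            &{retry,more} → +{retry,more}  (external→internal)
              • retry:
                dual(Z) = Z
              • more:
                dual(end) = end
      • stop:
        &{retry,stop,data} → +{retry,stop,data}  (external→internal)
          • retry:
            !Unit → ?Unit
              &{done,stop} → +{done,stop}  (external→internal)
                • done:
                  dual(end) = end
                • stop:
                  dual(Z) = Z
          • stop:
            &{done,ack,stop} → +{done,ack,stop}  (external→internal)
              • done:
                !Unit → ?Unit
                  dual(Z) = Z
              • ack:
                !Bool → ?Bool
                  dual(Z) = Z
              • stop:
                !Str → ?Str
                  dual(end) = end
          • data:
            +{done,ack} → &{done,ack}  (internal→external)
              • done:
                &{retry,ack} → +{retry,ack}  (external→internal)
                  • retry:
                    dual(end) = end
                  • ack:
                    dual(end) = end
              • ack:
                ?Str → !Str
                  dual(end) = end
      • data:
        !Str → ?Str
          +{data,err} → &{data,err}  (internal→external)
            • data:
              +{retry,done,data} → &{retry,done,data}  (internal→external)
                • retry:
                  dual(Z) = Z
                • done:
                  dual(Z) = Z
                • data:
                  dual(Z) = Z
            • err:
              +{data,ack,retry} → &{data,ack,retry}  (internal→external)
                • data:
                  dual(Z) = Z
                • ack:
                  dual(end) = end
                • retry:
                  dual(Z) = Z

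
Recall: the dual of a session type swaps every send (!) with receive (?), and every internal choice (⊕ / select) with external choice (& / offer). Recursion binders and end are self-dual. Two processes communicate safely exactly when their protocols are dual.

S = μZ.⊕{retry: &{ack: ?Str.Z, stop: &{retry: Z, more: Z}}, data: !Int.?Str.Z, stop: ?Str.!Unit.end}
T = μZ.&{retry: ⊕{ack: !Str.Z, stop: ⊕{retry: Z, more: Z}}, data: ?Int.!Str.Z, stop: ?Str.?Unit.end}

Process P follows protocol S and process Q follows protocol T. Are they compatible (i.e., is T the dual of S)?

NO

μZ ‖ μZ  ok (binder kept)
  ⊕{retry,data,stop} ‖ &{retry,data,stop}  ok labels match
    • retry:
      &{ack,stop} ‖ ⊕{ack,stop}  ok labels match
        • ack:
          ?Str ‖ !Str  ok
            Z ‖ Z  ok
        • stop:
          &{retry,more} ‖ ⊕{retry,more}  ok labels match
            • retry:
              Z ‖ Z  ok
            • more:
              Z ‖ Z  ok
    • data:
      !Int ‖ ?Int  ok
        ?Str ‖ !Str  ok
          Z ‖ Z  ok
    • stop:
      ?Str ‖ ?Str  ✗ same direction on both sides — not dual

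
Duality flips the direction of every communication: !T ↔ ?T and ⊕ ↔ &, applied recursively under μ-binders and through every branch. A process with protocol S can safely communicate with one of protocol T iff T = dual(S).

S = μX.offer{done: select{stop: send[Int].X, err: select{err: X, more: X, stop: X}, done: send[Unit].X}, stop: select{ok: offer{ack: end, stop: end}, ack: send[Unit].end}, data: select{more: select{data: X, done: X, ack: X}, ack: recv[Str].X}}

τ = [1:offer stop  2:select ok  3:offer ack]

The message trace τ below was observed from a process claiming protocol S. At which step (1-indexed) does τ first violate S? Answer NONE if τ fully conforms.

NONE

[1] offer stop  match  residual = select{ok: offer{ack: end, stop: end}, ack: send[Unit].end}
[2] select ok  match  residual = offer{ack: end, stop: end}
[3] offer ack  match  residual = end
trace exhausted — no violation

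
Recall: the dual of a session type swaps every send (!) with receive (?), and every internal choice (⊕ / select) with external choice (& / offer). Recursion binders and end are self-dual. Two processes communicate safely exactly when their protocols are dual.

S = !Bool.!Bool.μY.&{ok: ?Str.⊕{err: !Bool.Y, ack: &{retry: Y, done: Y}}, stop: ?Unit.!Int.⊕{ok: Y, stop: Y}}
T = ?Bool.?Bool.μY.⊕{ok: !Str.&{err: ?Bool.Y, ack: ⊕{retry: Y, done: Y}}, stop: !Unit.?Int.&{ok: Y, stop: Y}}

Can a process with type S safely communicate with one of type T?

!Bool vs ?Bool  ok
  !Bool vs ?Bool  ok
    μY vs μY  ok (μ self-dual)
      &{ok,stop} vs ⊕{ok,stop}  ok same labels
        • ok:
          ?Str vs !Str  ok
            ⊕{err,ack} vs &{err,ack}  ok same labels
              • err:
                !Bool vs ?Bool  ok
                  Y vs Y  ok
              • ack:
                &{retry,done} vs ⊕{retry,done}  ok same labels
                  • retry:
                    Y vs Y  ok
                  • done:
                    Y vs Y  ok
        • stop:
          ?Unit vs !Unit  ok
            !Int vs ?Int  ok
              ⊕{ok,stop} vs &{ok,stop}  ok same labels
                • ok:
                  Y vs Y  ok
                • stop:
                  Y vs Y  ok

YES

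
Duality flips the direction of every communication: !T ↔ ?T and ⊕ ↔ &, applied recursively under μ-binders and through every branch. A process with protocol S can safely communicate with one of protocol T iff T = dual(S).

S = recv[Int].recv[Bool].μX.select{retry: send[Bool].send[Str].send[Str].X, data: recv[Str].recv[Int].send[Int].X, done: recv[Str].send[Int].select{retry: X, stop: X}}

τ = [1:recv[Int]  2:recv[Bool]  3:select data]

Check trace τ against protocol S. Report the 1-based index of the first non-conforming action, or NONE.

@1 recv[Int]  ok  residual = recv[Bool].μX.…
@2 recv[Bool]  ok  residual = μX.…
@3 select data  ok  residual = recv[Str].recv[Int].send[Int].μX.…
trace exhausted — no violation

NONE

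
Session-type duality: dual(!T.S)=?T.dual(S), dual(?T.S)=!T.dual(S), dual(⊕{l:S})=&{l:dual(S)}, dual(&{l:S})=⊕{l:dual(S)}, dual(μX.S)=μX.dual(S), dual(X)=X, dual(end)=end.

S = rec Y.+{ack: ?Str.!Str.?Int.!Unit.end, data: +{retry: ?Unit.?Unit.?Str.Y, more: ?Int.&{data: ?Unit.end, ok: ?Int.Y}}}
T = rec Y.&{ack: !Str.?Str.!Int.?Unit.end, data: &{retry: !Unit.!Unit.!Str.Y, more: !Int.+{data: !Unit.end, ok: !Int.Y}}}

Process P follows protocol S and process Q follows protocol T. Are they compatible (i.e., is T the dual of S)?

YES

rec Y vs rec Y  ok (μ self-dual)
  +{ack,data} vs &{ack,data}  ok label sets agree
    [ack]
      ?Str vs !Str  ok
        !Str vs ?Str  ok
          ?Int vs !Int  ok
            !Unit vs ?Unit  ok
              end vs end  ok
    [data]
      +{retry,more} vs &{retry,more}  ok label sets agree
        [retry]
          ?Unit vs !Unit  ok
            ?Unit vs !Unit  ok
              ?Str vs !Str  ok
                Y vs Y  ok
        [more]
          ?Int vs !Int  ok
            &{data,ok} vs +{data,ok}  ok label sets agree
              [data]
                ?Unit vs !Unit  ok
                  end vs end  ok
              [ok]
                ?Int vs !Int  ok
                  Y vs Y  ok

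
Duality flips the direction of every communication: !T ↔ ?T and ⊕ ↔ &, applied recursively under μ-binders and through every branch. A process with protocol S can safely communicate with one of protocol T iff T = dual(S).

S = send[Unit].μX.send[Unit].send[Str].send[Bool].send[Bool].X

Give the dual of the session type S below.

send[Unit] = recv[Unit]
  μX = μX  (rec unchanged)
    send[Unit] = recv[Unit]
      send[Str] = recv[Str]
        send[Bool] = recv[Bool]
          send[Bool] = recv[Bool]
            X self-dual

recv[Unit].μX.recv[Unit].recv[Str].recv[Bool].recv[Bool].X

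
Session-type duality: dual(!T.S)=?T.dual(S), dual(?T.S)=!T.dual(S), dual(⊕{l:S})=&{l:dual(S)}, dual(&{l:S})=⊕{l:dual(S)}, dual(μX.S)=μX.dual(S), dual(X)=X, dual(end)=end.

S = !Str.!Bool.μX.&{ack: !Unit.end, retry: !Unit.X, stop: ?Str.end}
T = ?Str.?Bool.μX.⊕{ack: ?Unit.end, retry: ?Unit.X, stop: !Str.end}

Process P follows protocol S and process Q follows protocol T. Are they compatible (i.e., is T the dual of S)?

!Str vs ?Str  ok
  !Bool vs ?Bool  ok
    μX vs μX  ok (binder kept)
      &{ack,retry,stop} vs ⊕{ack,retry,stop}  ok label sets agree
        • ack:
          !Unit vs ?Unit  ok
            end vs end  ok
        • retry:
          !Unit vs ?Unit  ok
            X vs X  ok
        • stop:
          ?Str vs !Str  ok
            end vs end  ok

YES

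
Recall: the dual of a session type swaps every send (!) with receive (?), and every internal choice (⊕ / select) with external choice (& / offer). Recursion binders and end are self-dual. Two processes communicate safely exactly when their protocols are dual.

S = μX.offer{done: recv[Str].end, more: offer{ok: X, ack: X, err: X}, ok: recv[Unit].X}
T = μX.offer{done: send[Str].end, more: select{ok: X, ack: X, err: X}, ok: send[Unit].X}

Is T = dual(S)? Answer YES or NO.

μX | μX  ✓ (μ self-dual)
  offer{done,more,ok} | offer{done,more,ok}  ✗ choice polarity not flipped — not dual

NO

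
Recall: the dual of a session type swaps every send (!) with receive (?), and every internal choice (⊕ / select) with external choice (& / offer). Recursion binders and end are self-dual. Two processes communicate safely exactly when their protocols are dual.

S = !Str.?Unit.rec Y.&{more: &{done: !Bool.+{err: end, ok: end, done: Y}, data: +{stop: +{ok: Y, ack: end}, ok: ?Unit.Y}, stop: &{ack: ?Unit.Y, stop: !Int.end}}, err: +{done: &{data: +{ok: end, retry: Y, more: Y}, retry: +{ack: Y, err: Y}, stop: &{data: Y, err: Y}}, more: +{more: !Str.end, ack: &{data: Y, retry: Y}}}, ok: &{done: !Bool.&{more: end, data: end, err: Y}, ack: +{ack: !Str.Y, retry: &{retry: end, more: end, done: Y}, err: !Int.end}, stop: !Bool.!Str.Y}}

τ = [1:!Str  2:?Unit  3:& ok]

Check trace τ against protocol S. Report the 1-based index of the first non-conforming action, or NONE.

NONE

step 1: !Str  ok  now at ?Unit.rec Y.…
step 2: ?Unit  ok  now at rec Y.…
step 3: & ok  ok  now at &{done: !Bool.&{more: end, data: end, err: rec Y.…}, ack: +{ack: !Str.rec Y.…, retry: &{retry: end, more: end, done: rec Y.…}, err: !Int.end}, stop: !Bool.!Str.rec Y.…}
all 3 steps conform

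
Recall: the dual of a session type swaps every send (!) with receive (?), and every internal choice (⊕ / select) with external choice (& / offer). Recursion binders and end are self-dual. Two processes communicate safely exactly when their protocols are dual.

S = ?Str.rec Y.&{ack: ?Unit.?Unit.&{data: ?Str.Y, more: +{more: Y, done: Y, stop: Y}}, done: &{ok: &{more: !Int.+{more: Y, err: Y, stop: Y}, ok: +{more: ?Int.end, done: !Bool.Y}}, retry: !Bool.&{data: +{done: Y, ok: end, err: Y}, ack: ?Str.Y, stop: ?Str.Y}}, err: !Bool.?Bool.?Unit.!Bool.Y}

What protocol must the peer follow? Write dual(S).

?Str ↦ !Str
  rec Y ↦ rec Y  (μ self-dual)
    &{ack,done,err} ↦ +{ack,done,err}  (offer→select)
      [ack]
        ?Unit ↦ !Unit
          ?Unit ↦ !Unit
            &{data,more} ↦ +{data,more}  (offer→select)
              [data]
                ?Str ↦ !Str
                  dual(Y) = Y
              [more]
                +{more,done,stop} ↦ &{more,done,stop}  (⊕→&)
                  [more]
                    dual(Y) = Y
                  [done]
                    dual(Y) = Y
                  [stop]
                    dual(Y) = Y
      [done]
        &{ok,retry} ↦ +{ok,retry}  (offer→select)
          [ok]
            &{more,ok} ↦ +{more,ok}  (offer→select)
              [more]
                !Int ↦ ?Int
                  +{more,err,stop} ↦ &{more,err,stop}  (⊕→&)
                    [more]
                      dual(Y) = Y
                    [err]
                      dual(Y) = Y
                    [stop]
                      dual(Y) = Y
              [ok]
                +{more,done} ↦ &{more,done}  (⊕→&)
                  [more]
                    ?Int ↦ !Int
                      dual(end) = end
                  [done]
                    !Bool ↦ ?Bool
                      dual(Y) = Y
          [retry]
            !Bool ↦ ?Bool
              &{data,ack,stop} ↦ +{data,ack,stop}  (offer→select)
                [data]
                  +{done,ok,err} ↦ &{done,ok,err}  (⊕→&)
                    [done]
                      dual(Y) = Y
                    [ok]
                      dual(end) = end
                    [err]
                      dual(Y) = Y
                [ack]
                  ?Str ↦ !Str
                    dual(Y) = Y
                [stop]
                  ?Str ↦ !Str
                    dual(Y) = Y
      [err]
        !Bool ↦ ?Bool
          ?Bool ↦ !Bool
            ?Unit ↦ !Unit
              !Bool ↦ ?Bool
                dual(Y) = Y

!Str.rec Y.+{ack: !Unit.!Unit.+{data: !Str.Y, more: &{more: Y, done: Y, stop: Y}}, done: +{ok: +{more: ?Int.&{more: Y, err: Y, stop: Y}, ok: &{more: !Int.end, done: ?Bool.Y}}, retry: ?Bool.+{data: &{done: Y, ok: end, err: Y}, ack: !Str.Y, stop: !Str.Y}}, err: ?Bool.!Bool.!Unit.?Bool.Y}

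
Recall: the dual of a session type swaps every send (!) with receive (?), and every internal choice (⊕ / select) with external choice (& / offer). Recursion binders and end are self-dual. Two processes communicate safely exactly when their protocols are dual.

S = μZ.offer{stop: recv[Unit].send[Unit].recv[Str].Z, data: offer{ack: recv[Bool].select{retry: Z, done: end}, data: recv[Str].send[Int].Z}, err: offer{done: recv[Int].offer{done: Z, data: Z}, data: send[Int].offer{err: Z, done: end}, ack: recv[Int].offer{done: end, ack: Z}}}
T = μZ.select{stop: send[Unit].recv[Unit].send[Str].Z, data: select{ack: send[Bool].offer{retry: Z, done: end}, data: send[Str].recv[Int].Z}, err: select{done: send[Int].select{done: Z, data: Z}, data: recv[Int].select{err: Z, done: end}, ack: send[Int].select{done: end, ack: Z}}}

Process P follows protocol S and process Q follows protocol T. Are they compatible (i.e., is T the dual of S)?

μZ ‖ μZ  match (μ self-dual)
  offer{stop,data,err} ‖ select{stop,data,err}  match labels match
    • stop:
      recv[Unit] ‖ send[Unit]  match
        send[Unit] ‖ recv[Unit]  match
          recv[Str] ‖ send[Str]  match
            Z ‖ Z  match
    • data:
      offer{ack,data} ‖ select{ack,data}  match labels match
        • ack:
          recv[Bool] ‖ send[Bool]  match
            select{retry,done} ‖ offer{retry,done}  match labels match
              • retry:
                Z ‖ Z  match
              • done:
                end ‖ end  match
        • data:
          recv[Str] ‖ send[Str]  match
            send[Int] ‖ recv[Int]  match
              Z ‖ Z  match
    • err:
      offer{done,data,ack} ‖ select{done,data,ack}  match labels match
        • done:
          recv[Int] ‖ send[Int]  match
            offer{done,data} ‖ select{done,data}  match labels match
              • done:
                Z ‖ Z  match
              • data:
                Z ‖ Z  match
        • data:
          send[Int] ‖ recv[Int]  match
            offer{err,done} ‖ select{err,done}  match labels match
              • err:
                Z ‖ Z  match
              • done:
                end ‖ end  match
        • ack:
          recv[Int] ‖ send[Int]  match
            offer{done,ack} ‖ select{done,ack}  match labels match
              • done:
                end ‖ end  match
              • ack:
                Z ‖ Z  match

YES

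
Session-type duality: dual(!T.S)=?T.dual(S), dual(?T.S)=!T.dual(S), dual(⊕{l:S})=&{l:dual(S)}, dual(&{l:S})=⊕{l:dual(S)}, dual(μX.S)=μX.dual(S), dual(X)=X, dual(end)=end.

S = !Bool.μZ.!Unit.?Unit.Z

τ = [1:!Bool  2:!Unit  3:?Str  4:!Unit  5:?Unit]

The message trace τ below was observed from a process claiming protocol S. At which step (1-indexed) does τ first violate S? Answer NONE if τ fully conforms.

@1 !Bool  ✓  cont: μZ.…
@2 !Unit  ✓  cont: ?Unit.μZ.…
@3 got ?Str, protocol expects ?Unit  ✗

3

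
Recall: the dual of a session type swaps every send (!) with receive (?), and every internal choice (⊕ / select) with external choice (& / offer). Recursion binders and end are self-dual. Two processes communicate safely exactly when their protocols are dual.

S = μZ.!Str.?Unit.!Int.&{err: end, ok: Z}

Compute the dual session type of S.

μZ = μZ  (rec unchanged)
  !Str = ?Str
    ?Unit = !Unit
      !Int = ?Int
        &{err,ok} = ⊕{err,ok}  (external→internal)
          [err]
            dual(end) = end
          [ok]
            dual(Z) = Z

μZ.?Str.!Unit.?Int.⊕{err: end, ok: Z}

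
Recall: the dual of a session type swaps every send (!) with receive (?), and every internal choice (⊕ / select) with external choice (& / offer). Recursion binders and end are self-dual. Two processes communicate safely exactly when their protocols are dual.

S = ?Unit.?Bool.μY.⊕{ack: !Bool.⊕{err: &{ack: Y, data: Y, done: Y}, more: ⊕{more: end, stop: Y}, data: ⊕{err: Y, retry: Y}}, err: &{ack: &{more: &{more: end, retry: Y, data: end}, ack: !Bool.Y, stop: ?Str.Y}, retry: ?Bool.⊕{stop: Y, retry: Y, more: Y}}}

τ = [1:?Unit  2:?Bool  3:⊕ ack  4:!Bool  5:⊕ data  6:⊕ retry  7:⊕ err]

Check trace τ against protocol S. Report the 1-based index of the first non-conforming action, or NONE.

@1 ?Unit  ok  state: ?Bool.μY.…
@2 ?Bool  ok  state: μY.…
@3 ⊕ ack  ok  state: !Bool.⊕{err: &{ack: μY.…, data: μY.…, done: μY.…}, more: ⊕{more: end, stop: μY.…}, data: ⊕{err: μY.…, retry: μY.…}}
@4 !Bool  ok  state: ⊕{err: &{ack: μY.…, data: μY.…, done: μY.…}, more: ⊕{more: end, stop: μY.…}, data: ⊕{err: μY.…, retry: μY.…}}
@5 ⊕ data  ok  state: ⊕{err: μY.…, retry: μY.…}
@6 ⊕ retry  ok  state: μY.…
@7 ⊕ err  ok  state: &{ack: &{more: &{more: end, retry: μY.…, data: end}, ack: !Bool.μY.…, stop: ?Str.μY.…}, retry: ?Bool.⊕{stop: μY.…, retry: μY.…, more: μY.…}}
all 7 steps conform

NONE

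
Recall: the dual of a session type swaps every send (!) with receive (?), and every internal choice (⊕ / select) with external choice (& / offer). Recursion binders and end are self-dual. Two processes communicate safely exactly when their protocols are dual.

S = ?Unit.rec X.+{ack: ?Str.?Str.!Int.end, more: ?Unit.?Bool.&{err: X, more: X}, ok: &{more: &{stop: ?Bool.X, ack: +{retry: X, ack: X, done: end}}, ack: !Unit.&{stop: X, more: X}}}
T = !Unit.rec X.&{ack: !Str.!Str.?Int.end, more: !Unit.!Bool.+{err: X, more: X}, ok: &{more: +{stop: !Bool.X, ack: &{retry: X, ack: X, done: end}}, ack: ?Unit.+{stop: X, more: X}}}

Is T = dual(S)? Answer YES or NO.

?Unit vs !Unit  ✓
  rec X vs rec X  ✓ (rec unchanged)
    +{ack,more,ok} vs &{ack,more,ok}  ✓ labels match
      case ack:
        ?Str vs !Str  ✓
          ?Str vs !Str  ✓
            !Int vs ?Int  ✓
              end vs end  ✓
      case more:
        ?Unit vs !Unit  ✓
          ?Bool vs !Bool  ✓
            &{err,more} vs +{err,more}  ✓ labels match
              case err:
                X vs X  ✓
              case more:
                X vs X  ✓
      case ok:
        &{more,ack} vs &{more,ack}  ✗ choice polarity not flipped — not dual

NO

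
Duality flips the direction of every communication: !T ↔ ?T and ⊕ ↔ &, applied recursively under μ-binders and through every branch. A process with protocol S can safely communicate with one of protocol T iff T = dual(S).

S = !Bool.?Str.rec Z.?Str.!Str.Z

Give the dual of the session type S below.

?Bool.!Str.rec Z.!Str.?Str.Z

!Bool → ?Bool
  ?Str → !Str
    rec Z → rec Z  (μ self-dual)
      ?Str → !Str
        !Str → ?Str
          dual(Z) = Z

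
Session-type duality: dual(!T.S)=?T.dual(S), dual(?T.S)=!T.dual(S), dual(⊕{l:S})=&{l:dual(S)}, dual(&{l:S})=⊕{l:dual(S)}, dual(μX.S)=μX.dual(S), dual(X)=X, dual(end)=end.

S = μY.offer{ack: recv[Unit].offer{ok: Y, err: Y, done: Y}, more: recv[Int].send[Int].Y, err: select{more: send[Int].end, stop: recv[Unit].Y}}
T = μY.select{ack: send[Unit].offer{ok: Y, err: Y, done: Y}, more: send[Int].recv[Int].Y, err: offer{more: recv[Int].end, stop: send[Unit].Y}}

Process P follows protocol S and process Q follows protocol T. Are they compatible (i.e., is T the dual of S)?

μY vs μY  ok (μ self-dual)
  offer{ack,more,err} vs select{ack,more,err}  ok same labels
    • ack:
      recv[Unit] vs send[Unit]  ok
        offer{ok,err,done} vs offer{ok,err,done}  ✗ choice polarity not flipped — not dual

NO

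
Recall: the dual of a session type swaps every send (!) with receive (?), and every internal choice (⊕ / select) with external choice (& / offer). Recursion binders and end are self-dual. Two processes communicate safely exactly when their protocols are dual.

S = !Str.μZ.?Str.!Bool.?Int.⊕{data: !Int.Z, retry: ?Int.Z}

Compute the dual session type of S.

?Str.μZ.!Str.?Bool.!Int.&{data: ?Int.Z, retry: !Int.Z}

!Str ↦ ?Str
  μZ ↦ μZ  (μ self-dual)
    ?Str ↦ !Str
      !Bool ↦ ?Bool
        ?Int ↦ !Int
          ⊕{data,retry} ↦ &{data,retry}  (⊕→&)
            [data]
              !Int ↦ ?Int
                Z ↦ Z
            [retry]
              ?Int ↦ !Int
                Z ↦ Z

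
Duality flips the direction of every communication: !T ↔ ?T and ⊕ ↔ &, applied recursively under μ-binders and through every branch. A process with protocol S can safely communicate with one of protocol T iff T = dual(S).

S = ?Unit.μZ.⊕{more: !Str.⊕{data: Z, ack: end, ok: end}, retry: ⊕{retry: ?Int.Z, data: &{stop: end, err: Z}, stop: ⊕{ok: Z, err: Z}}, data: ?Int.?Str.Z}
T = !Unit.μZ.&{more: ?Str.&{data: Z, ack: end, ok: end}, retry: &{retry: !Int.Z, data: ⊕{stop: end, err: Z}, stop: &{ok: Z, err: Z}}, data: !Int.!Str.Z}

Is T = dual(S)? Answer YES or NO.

YES

?Unit ‖ !Unit  ✓
  μZ ‖ μZ  ✓ (rec unchanged)
    ⊕{more,retry,data} ‖ &{more,retry,data}  ✓ same labels
      [more]
        !Str ‖ ?Str  ✓
          ⊕{data,ack,ok} ‖ &{data,ack,ok}  ✓ same labels
            [data]
              Z ‖ Z  ✓
            [ack]
              end ‖ end  ✓
            [ok]
              end ‖ end  ✓
      [retry]
        ⊕{retry,data,stop} ‖ &{retry,data,stop}  ✓ same labels
          [retry]
            ?Int ‖ !Int  ✓
              Z ‖ Z  ✓
          [data]
            &{stop,err} ‖ ⊕{stop,err}  ✓ same labels
              [stop]
                end ‖ end  ✓
              [err]
                Z ‖ Z  ✓
          [stop]
            ⊕{ok,err} ‖ &{ok,err}  ✓ same labels
              [ok]
                Z ‖ Z  ✓
              [err]
                Z ‖ Z  ✓
      [data]
        ?Int ‖ !Int  ✓
          ?Str ‖ !Str  ✓
            Z ‖ Z  ✓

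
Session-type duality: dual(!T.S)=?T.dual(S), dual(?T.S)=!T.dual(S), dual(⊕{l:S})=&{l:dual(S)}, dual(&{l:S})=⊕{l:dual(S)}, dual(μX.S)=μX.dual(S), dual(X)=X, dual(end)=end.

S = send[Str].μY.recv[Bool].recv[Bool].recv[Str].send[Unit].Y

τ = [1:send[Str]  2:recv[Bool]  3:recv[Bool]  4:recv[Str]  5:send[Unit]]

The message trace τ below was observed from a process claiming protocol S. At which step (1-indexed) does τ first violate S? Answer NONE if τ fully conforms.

NONE

@1 send[Str]  ok  residual = μY.…
@2 recv[Bool]  ok  residual = recv[Bool].recv[Str].send[Unit].μY.…
@3 recv[Bool]  ok  residual = recv[Str].send[Unit].μY.…
@4 recv[Str]  ok  residual = send[Unit].μY.…
@5 send[Unit]  ok  residual = μY.…
all 5 steps conform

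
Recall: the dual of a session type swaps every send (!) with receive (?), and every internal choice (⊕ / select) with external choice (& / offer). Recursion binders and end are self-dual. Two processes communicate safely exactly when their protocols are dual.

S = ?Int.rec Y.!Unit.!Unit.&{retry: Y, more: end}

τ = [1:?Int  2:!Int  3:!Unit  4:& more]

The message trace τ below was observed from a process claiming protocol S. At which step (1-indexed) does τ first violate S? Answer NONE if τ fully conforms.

@1 ?Int  match  state: rec Y.…
@2 got !Int, protocol expects !Unit  ✗

2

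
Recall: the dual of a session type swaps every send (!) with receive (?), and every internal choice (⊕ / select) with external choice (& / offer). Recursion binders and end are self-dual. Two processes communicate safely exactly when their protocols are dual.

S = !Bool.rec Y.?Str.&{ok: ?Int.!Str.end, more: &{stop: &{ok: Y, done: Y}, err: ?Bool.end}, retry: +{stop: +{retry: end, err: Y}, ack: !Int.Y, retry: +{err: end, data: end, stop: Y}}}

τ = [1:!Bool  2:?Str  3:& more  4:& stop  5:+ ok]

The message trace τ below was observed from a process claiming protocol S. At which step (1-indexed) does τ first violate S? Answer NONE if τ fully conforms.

@1 !Bool  ok  cont: rec Y.…
@2 ?Str  ok  cont: &{ok: ?Int.!Str.end, more: &{stop: &{ok: rec Y.…, done: rec Y.…}, err: ?Bool.end}, retry: +{stop: +{retry: end, err: rec Y.…}, ack: !Int.rec Y.…, retry: +{err: end, data: end, stop: rec Y.…}}}
@3 & more  ok  cont: &{stop: &{ok: rec Y.…, done: rec Y.…}, err: ?Bool.end}
@4 & stop  ok  cont: &{ok: rec Y.…, done: rec Y.…}
@5 got + ok, protocol expects & ok or & done  ✗

5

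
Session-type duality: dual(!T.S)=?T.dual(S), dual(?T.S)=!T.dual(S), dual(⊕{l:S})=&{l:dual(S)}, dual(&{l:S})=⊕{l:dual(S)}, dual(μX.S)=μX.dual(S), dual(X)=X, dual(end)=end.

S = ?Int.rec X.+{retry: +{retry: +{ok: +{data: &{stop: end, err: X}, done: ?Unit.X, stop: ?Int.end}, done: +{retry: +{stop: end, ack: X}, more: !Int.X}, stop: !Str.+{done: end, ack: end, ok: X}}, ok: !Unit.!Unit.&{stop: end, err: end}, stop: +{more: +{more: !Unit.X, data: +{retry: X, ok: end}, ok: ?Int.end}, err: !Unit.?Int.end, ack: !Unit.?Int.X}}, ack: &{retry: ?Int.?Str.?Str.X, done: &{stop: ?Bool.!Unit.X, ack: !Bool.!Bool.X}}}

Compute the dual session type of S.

?Int = !Int
  rec X = rec X  (rec unchanged)
    +{retry,ack} = &{retry,ack}  (⊕→&)
      [retry]
        +{retry,ok,stop} = &{retry,ok,stop}  (⊕→&)
          [retry]
            +{ok,done,stop} = &{ok,done,stop}  (⊕→&)
              [ok]
                +{data,done,stop} = &{data,done,stop}  (⊕→&)
                  [data]
                    &{stop,err} = +{stop,err}  (&→⊕)
                      [stop]
                        end self-dual
                      [err]
                        X self-dual
                  [done]
                    ?Unit = !Unit
                      X self-dual
                  [stop]
                    ?Int = !Int
                      end self-dual
              [done]
                +{retry,more} = &{retry,more}  (⊕→&)
                  [retry]
                    +{stop,ack} = &{stop,ack}  (⊕→&)
                      [stop]
                        end self-dual
                      [ack]
                        X self-dual
                  [more]
                    !Int = ?Int
                      X self-dual
              [stop]
                !Str = ?Str
                  +{done,ack,ok} = &{done,ack,ok}  (⊕→&)
                    [done]
                      end self-dual
                    [ack]
                      end self-dual
                    [ok]
                      X self-dual
          [ok]
            !Unit = ?Unit
              !Unit = ?Unit
                &{stop,err} = +{stop,err}  (&→⊕)
                  [stop]
                    end self-dual
                  [err]
                    end self-dual
          [stop]
            +{more,err,ack} = &{more,err,ack}  (⊕→&)
              [more]
                +{more,data,ok} = &{more,data,ok}  (⊕→&)
                  [more]
                    !Unit = ?Unit
                      X self-dual
                  [data]
                    +{retry,ok} = &{retry,ok}  (⊕→&)
                      [retry]
                        X self-dual
                      [ok]
                        end self-dual
                  [ok]
                    ?Int = !Int
                      end self-dual
              [err]
                !Unit = ?Unit
                  ?Int = !Int
                    end self-dual
              [ack]
                !Unit = ?Unit
                  ?Int = !Int
                    X self-dual
      [ack]
        &{retry,done} = +{retry,done}  (&→⊕)
          [retry]
            ?Int = !Int
              ?Str = !Str
                ?Str = !Str
                  X self-dual
          [done]
            &{stop,ack} = +{stop,ack}  (&→⊕)
              [stop]
                ?Bool = !Bool
                  !Unit = ?Unit
                    X self-dual
              [ack]
                !Bool = ?Bool
                  !Bool = ?Bool
                    X self-dual

!Int.rec X.&{retry: &{retry: &{ok: &{data: +{stop: end, err: X}, done: !Unit.X, stop: !Int.end}, done: &{retry: &{stop: end, ack: X}, more: ?Int.X}, stop: ?Str.&{done: end, ack: end, ok: X}}, ok: ?Unit.?Unit.+{stop: end, err: end}, stop: &{more: &{more: ?Unit.X, data: &{retry: X, ok: end}, ok: !Int.end}, err: ?Unit.!Int.end, ack: ?Unit.!Int.X}}, ack: +{retry: !Int.!Str.!Str.X, done: +{stop: !Bool.?Unit.X, ack: ?Bool.?Bool.X}}}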